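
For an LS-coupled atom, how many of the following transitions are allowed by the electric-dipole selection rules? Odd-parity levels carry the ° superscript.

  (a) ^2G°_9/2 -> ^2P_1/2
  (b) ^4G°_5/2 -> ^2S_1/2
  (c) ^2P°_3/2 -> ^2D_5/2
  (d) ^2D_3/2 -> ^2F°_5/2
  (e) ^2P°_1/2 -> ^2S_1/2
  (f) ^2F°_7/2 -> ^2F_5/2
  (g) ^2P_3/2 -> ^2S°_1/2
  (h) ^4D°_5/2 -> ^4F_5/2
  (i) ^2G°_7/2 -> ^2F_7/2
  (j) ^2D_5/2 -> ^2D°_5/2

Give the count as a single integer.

8

(a) forbidden (ΔL, ΔJ fail)
(b) forbidden (ΔS, ΔL, ΔJ fail)
(c) allowed
(d) allowed
(e) allowed
(f) allowed
(g) allowed
(h) allowed
(i) allowed
(j) allowed
Total allowed: 8 of 10.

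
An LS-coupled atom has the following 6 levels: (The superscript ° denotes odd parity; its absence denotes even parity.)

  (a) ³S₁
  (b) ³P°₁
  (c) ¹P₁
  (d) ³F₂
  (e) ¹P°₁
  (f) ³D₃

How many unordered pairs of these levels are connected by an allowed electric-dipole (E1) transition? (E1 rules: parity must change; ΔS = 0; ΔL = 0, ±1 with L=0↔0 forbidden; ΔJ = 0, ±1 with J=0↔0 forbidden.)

(a)–(b): allowed.
(a)–(c): forbidden (parity, ΔS).
(a)–(d): forbidden (parity, ΔL).
(a)–(e): forbidden (ΔS).
(a)–(f): forbidden (parity, ΔL, ΔJ).
(b)–(c): forbidden (ΔS).
(b)–(d): forbidden (ΔL).
(b)–(e): forbidden (parity, ΔS).
(b)–(f): forbidden (ΔJ).
(c)–(d): forbidden (parity, ΔS, ΔL).
(c)–(e): allowed.
(c)–(f): forbidden (parity, ΔS, ΔJ).
(d)–(e): forbidden (ΔS, ΔL).
(d)–(f): forbidden (parity).
(e)–(f): forbidden (ΔS, ΔJ).
Allowed pairs: 2 of 15.

2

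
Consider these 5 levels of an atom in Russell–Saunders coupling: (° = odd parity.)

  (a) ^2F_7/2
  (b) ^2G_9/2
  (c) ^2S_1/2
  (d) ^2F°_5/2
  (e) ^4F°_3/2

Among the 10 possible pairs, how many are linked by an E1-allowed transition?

(a)–(b): forbidden (parity).
(a)–(c): forbidden (parity, ΔL, ΔJ).
(a)–(d): allowed.
(a)–(e): forbidden (ΔS, ΔJ).
(b)–(c): forbidden (parity, ΔL, ΔJ).
(b)–(d): forbidden (ΔJ).
(b)–(e): forbidden (ΔS, ΔJ).
(c)–(d): forbidden (ΔL, ΔJ).
(c)–(e): forbidden (ΔS, ΔL).
(d)–(e): forbidden (parity, ΔS).
Allowed pairs: 1 of 10.

1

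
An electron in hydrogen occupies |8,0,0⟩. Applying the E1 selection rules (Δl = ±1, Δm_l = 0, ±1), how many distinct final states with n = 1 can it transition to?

E1 requires l_f ∈ {-1, 1}, but neither lies in [0, 0], so no final state is reachable.
Total: 0.

0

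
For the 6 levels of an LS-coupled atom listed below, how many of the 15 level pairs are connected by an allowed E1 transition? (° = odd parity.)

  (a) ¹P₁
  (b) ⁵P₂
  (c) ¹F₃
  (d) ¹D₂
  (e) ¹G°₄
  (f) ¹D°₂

(a)–(b): forbidden (parity, ΔS).
(a)–(c): forbidden (parity, ΔL, ΔJ).
(a)–(d): forbidden (parity).
(a)–(e): forbidden (ΔL, ΔJ).
(a)–(f): allowed.
(b)–(c): forbidden (parity, ΔS, ΔL).
(b)–(d): forbidden (parity, ΔS).
(b)–(e): forbidden (ΔS, ΔL, ΔJ).
(b)–(f): forbidden (ΔS).
(c)–(d): forbidden (parity).
(c)–(e): allowed.
(c)–(f): allowed.
(d)–(e): forbidden (ΔL, ΔJ).
(d)–(f): allowed.
(e)–(f): forbidden (parity, ΔL, ΔJ).
Allowed pairs: 4 of 15.

4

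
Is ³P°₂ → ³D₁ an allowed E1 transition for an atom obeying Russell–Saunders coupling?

allowed

Reading off the term symbols: S 1→1, L 1→2, J 2→1, parity odd→even.
Parity must change: odd → even — ✓.
ΔS = 0: S: 1 → 1 — ✓.
ΔL = 0, ±1 (not L=0↔0): L: 1 → 2, ΔL = +1 — ✓.
ΔJ = 0, ±1 (not J=0↔0): J: 2 → 1, ΔJ = -1 — ✓.
All four E1 rules are satisfied.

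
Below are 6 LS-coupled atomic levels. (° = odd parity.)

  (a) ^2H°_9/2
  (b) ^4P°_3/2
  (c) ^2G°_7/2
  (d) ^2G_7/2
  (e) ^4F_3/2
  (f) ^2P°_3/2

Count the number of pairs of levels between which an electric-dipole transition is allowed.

(a)–(b): forbidden (parity, ΔS, ΔL, ΔJ).
(a)–(c): forbidden (parity).
(a)–(d): allowed.
(a)–(e): forbidden (ΔS, ΔL, ΔJ).
(a)–(f): forbidden (parity, ΔL, ΔJ).
(b)–(c): forbidden (parity, ΔS, ΔL, ΔJ).
(b)–(d): forbidden (ΔS, ΔL, ΔJ).
(b)–(e): forbidden (ΔL).
(b)–(f): forbidden (parity, ΔS).
(c)–(d): allowed.
(c)–(e): forbidden (ΔS, ΔJ).
(c)–(f): forbidden (parity, ΔL, ΔJ).
(d)–(e): forbidden (parity, ΔS, ΔJ).
(d)–(f): forbidden (ΔL, ΔJ).
(e)–(f): forbidden (ΔS, ΔL).
Allowed pairs: 2 of 15.

2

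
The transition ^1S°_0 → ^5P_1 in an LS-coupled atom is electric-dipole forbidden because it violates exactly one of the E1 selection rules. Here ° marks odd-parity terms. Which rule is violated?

Reading off the term symbols: S 0→2, L 0→1, J 0→1, parity odd→even.
Parity must change: odd → even — passes.
ΔS = 0: S: 0 → 2 — fails.
ΔL = 0, ±1 (not L=0↔0): L: 0 → 1, ΔL = +1 — passes.
ΔJ = 0, ±1 (not J=0↔0): J: 0 → 1, ΔJ = +1 — passes.

the ΔS = 0 rule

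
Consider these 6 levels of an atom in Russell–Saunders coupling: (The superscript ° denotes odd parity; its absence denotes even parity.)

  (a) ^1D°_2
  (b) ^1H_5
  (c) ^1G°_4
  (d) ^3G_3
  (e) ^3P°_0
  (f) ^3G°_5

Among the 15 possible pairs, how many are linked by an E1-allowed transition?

1

(a)–(b): forbidden (ΔL, ΔJ).
(a)–(c): forbidden (parity, ΔL, ΔJ).
(a)–(d): forbidden (ΔS, ΔL).
(a)–(e): forbidden (parity, ΔS, ΔJ).
(a)–(f): forbidden (parity, ΔS, ΔL, ΔJ).
(b)–(c): allowed.
(b)–(d): forbidden (parity, ΔS, ΔJ).
(b)–(e): forbidden (ΔS, ΔL, ΔJ).
(b)–(f): forbidden (ΔS).
(c)–(d): forbidden (ΔS).
(c)–(e): forbidden (parity, ΔS, ΔL, ΔJ).
(c)–(f): forbidden (parity, ΔS).
(d)–(e): forbidden (ΔL, ΔJ).
(d)–(f): forbidden (ΔJ).
(e)–(f): forbidden (parity, ΔL, ΔJ).
Allowed pairs: 1 of 15.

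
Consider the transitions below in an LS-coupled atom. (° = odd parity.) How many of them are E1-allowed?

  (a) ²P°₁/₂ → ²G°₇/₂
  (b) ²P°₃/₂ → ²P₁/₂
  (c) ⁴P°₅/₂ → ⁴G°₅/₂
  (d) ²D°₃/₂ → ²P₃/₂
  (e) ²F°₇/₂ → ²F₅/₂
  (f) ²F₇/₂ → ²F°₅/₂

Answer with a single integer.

(a) forbidden (parity, ΔL, ΔJ fail)
(b) allowed
(c) forbidden (parity, ΔL fail)
(d) allowed
(e) allowed
(f) allowed
Total allowed: 4 of 6.

4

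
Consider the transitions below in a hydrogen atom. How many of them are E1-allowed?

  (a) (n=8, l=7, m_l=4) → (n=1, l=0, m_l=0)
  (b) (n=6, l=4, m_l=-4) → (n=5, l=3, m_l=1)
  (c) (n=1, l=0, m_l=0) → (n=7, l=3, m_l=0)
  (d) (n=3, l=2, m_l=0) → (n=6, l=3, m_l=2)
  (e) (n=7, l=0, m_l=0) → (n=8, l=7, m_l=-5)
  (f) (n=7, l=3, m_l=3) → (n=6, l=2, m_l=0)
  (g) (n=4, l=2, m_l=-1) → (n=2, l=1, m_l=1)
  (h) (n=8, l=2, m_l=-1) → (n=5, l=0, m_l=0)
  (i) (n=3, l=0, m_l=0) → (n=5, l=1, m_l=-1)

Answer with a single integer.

1

(a) forbidden — Δl = -7 (E1 requires Δl = ±1); Δm_l = -4 (E1 requires Δm_l = 0, ±1)
(b) forbidden — Δm_l = +5 (E1 requires Δm_l = 0, ±1)
(c) forbidden — Δl = +3 (E1 requires Δl = ±1)
(d) forbidden — Δm_l = +2 (E1 requires Δm_l = 0, ±1)
(e) forbidden — Δl = +7 (E1 requires Δl = ±1); Δm_l = -5 (E1 requires Δm_l = 0, ±1)
(f) forbidden — Δm_l = -3 (E1 requires Δm_l = 0, ±1)
(g) forbidden — Δm_l = +2 (E1 requires Δm_l = 0, ±1)
(h) forbidden — Δl = -2 (E1 requires Δl = ±1)
(i) allowed
Total allowed: 1 of 9.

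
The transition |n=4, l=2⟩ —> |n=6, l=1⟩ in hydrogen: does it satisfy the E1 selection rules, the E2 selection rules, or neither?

Δl = 1 − 2 = -1; l_i + l_f = 3.
E1 (Δl = ±1): satisfied.
E2 (Δl = 0,±2, l_i+l_f ≥ 2): not satisfied.

E1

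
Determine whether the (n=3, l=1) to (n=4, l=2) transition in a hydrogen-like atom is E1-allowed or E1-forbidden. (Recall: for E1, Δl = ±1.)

allowed

Initial l = 1, final l = 2, so Δl = +1. E1 requires Δl = ±1: ok.
All E1 selection rules are satisfied.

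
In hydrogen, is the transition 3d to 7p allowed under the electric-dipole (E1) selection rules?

allowed

l: 2 → 1 (Δl = -1). Δl = ±1 passes.
All E1 selection rules are satisfied.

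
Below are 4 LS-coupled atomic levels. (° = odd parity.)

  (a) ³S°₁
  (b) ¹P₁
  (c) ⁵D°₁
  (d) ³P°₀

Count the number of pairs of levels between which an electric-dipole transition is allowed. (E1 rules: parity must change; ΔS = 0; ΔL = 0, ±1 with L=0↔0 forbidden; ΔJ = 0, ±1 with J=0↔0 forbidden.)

(a)–(b): forbidden (ΔS).
(a)–(c): forbidden (parity, ΔS, ΔL).
(a)–(d): forbidden (parity).
(b)–(c): forbidden (ΔS).
(b)–(d): forbidden (ΔS).
(c)–(d): forbidden (parity, ΔS).
Allowed pairs: 0 of 6.

0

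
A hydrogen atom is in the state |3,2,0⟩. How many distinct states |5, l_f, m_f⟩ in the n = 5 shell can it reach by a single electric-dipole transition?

6

E1 requires Δl = ±1, so l_f ∈ {1, 3}; with 0 ≤ l_f ≤ n_f−1 = 4, the allowed l_f values are {1, 3}.
For l_f = 1: m_f ∈ {m_i−1, m_i, m_i+1} ∩ [−1, 1] = {-1, 0, 1} → 3 states.
For l_f = 3: m_f ∈ {m_i−1, m_i, m_i+1} ∩ [−3, 3] = {-1, 0, 1} → 3 states.
Total: 6.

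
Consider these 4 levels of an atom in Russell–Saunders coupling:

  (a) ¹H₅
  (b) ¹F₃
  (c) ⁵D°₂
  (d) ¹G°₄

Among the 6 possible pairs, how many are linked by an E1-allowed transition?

2

(a)–(b): forbidden (parity, ΔL, ΔJ).
(a)–(c): forbidden (ΔS, ΔL, ΔJ).
(a)–(d): allowed.
(b)–(c): forbidden (ΔS).
(b)–(d): allowed.
(c)–(d): forbidden (parity, ΔS, ΔL, ΔJ).
Allowed pairs: 2 of 6.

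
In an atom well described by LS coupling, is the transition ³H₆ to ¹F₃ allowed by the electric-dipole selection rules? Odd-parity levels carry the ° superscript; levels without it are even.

forbidden

Initial level: S=1, L=5, J=6, parity even. Final level: S=0, L=3, J=3, parity even.
Parity must change: even → even — fails.
ΔS = 0: S: 1 → 0 — fails.
ΔL = 0, ±1 (not L=0↔0): L: 5 → 3, ΔL = -2 — fails.
ΔJ = 0, ±1 (not J=0↔0): J: 6 → 3, ΔJ = -3 — fails.
Rule(s) violated: parity, ΔS, ΔL, ΔJ.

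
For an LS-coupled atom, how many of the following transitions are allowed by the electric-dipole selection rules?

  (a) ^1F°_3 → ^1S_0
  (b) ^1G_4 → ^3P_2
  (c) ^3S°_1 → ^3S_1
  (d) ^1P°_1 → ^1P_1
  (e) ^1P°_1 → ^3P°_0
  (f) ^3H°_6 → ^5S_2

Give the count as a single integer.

(a) forbidden (ΔL, ΔJ fail)
(b) forbidden (parity, ΔS, ΔL, ΔJ fail)
(c) forbidden (ΔL fails)
(d) allowed
(e) forbidden (parity, ΔS fail)
(f) forbidden (ΔS, ΔL, ΔJ fail)
Total allowed: 1 of 6.

1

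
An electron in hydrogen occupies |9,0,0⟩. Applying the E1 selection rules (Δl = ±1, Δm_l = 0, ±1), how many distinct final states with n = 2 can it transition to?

E1 requires Δl = ±1, so l_f ∈ {-1, 1}; with 0 ≤ l_f ≤ n_f−1 = 1, the allowed l_f values are {1}.
For l_f = 1: m_f ∈ {m_i−1, m_i, m_i+1} ∩ [−1, 1] = {-1, 0, 1} → 3 states.
Total: 3.

3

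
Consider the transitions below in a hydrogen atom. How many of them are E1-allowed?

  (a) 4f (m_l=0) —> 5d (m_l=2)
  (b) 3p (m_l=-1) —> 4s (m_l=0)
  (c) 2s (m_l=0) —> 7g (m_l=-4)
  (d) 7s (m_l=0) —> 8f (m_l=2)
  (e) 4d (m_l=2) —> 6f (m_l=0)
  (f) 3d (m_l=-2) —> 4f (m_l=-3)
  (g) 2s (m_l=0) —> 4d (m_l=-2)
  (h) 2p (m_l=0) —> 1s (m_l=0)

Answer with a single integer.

(a) forbidden — Δm_l = +2 (E1 requires Δm_l = 0, ±1)
(b) allowed
(c) forbidden — Δl = +4 (E1 requires Δl = ±1); Δm_l = -4 (E1 requires Δm_l = 0, ±1)
(d) forbidden — Δl = +3 (E1 requires Δl = ±1); Δm_l = +2 (E1 requires Δm_l = 0, ±1)
(e) forbidden — Δm_l = -2 (E1 requires Δm_l = 0, ±1)
(f) allowed
(g) forbidden — Δl = +2 (E1 requires Δl = ±1); Δm_l = -2 (E1 requires Δm_l = 0, ±1)
(h) allowed
Total allowed: 3 of 8.

3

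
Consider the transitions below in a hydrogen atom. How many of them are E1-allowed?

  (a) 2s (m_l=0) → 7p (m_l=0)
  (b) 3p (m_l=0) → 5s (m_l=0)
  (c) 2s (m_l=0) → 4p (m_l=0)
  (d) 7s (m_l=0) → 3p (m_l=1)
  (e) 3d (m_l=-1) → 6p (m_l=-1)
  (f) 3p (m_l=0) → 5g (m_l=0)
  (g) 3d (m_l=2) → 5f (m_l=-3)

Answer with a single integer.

5

(a) allowed
(b) allowed
(c) allowed
(d) allowed
(e) allowed
(f) forbidden — Δl = +3 (E1 requires Δl = ±1)
(g) forbidden — Δm_l = -5 (E1 requires Δm_l = 0, ±1)
Total allowed: 5 of 7.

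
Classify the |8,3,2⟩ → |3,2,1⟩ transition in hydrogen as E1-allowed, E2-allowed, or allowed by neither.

E1

Δl = 2 − 3 = -1; l_i + l_f = 5.
Δm_l = -1.
E1 (Δl = ±1, |Δm_l| ≤ 1): satisfied.
E2 (Δl = 0,±2, l_i+l_f ≥ 2, |Δm_l| ≤ 2): not satisfied.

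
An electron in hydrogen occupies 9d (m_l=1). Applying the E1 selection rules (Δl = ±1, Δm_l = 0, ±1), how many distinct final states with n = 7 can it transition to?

E1 requires Δl = ±1, so l_f ∈ {1, 3}; with 0 ≤ l_f ≤ n_f−1 = 6, the allowed l_f values are {1, 3}.
For l_f = 1: m_f ∈ {m_i−1, m_i, m_i+1} ∩ [−1, 1] = {0, 1} → 2 states.
For l_f = 3: m_f ∈ {m_i−1, m_i, m_i+1} ∩ [−3, 3] = {0, 1, 2} → 3 states.
Total: 5.

5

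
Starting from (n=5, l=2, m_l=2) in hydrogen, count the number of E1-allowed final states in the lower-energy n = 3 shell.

1

E1 requires Δl = ±1, so l_f ∈ {1, 3}; with 0 ≤ l_f ≤ n_f−1 = 2, the allowed l_f values are {1}.
For l_f = 1: m_f ∈ {m_i−1, m_i, m_i+1} ∩ [−1, 1] = {1} → 1 state.
Total: 1.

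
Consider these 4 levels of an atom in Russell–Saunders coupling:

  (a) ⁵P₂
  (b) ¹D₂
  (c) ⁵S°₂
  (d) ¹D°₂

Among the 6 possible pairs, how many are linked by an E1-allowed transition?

(a)–(b): forbidden (parity, ΔS).
(a)–(c): allowed.
(a)–(d): forbidden (ΔS).
(b)–(c): forbidden (ΔS, ΔL).
(b)–(d): allowed.
(c)–(d): forbidden (parity, ΔS, ΔL).
Allowed pairs: 2 of 6.

2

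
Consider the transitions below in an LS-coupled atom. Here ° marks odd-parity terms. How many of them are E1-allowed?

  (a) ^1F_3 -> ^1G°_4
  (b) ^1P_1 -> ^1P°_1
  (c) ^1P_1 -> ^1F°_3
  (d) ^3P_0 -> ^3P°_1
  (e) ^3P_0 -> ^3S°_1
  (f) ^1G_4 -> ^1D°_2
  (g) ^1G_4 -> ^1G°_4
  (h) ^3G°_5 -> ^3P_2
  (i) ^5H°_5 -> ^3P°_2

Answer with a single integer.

(a) allowed
(b) allowed
(c) forbidden (ΔL, ΔJ fail)
(d) allowed
(e) allowed
(f) forbidden (ΔL, ΔJ fail)
(g) allowed
(h) forbidden (ΔL, ΔJ fail)
(i) forbidden (parity, ΔS, ΔL, ΔJ fail)
Total allowed: 5 of 9.

5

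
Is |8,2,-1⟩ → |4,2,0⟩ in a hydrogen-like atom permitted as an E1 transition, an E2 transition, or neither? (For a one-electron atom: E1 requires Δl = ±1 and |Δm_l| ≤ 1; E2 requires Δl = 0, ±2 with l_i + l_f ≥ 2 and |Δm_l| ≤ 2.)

Δl = 2 − 2 = +0; l_i + l_f = 4.
Δm_l = +1.
E1 (Δl = ±1, |Δm_l| ≤ 1): not satisfied.
E2 (Δl = 0,±2, l_i+l_f ≥ 2, |Δm_l| ≤ 2): satisfied.

E2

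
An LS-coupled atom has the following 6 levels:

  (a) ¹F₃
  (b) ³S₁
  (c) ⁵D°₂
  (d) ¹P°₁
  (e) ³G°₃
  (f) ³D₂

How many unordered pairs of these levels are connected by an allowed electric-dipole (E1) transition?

0

(a)–(b): forbidden (parity, ΔS, ΔL, ΔJ).
(a)–(c): forbidden (ΔS).
(a)–(d): forbidden (ΔL, ΔJ).
(a)–(e): forbidden (ΔS).
(a)–(f): forbidden (parity, ΔS).
(b)–(c): forbidden (ΔS, ΔL).
(b)–(d): forbidden (ΔS).
(b)–(e): forbidden (ΔL, ΔJ).
(b)–(f): forbidden (parity, ΔL).
(c)–(d): forbidden (parity, ΔS).
(c)–(e): forbidden (parity, ΔS, ΔL).
(c)–(f): forbidden (ΔS).
(d)–(e): forbidden (parity, ΔS, ΔL, ΔJ).
(d)–(f): forbidden (ΔS).
(e)–(f): forbidden (ΔL).
Allowed pairs: 0 of 15.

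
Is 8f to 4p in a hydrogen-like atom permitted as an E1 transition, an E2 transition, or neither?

E2

Δl = 1 − 3 = -2; l_i + l_f = 4.
E1 (Δl = ±1): not satisfied.
E2 (Δl = 0,±2, l_i+l_f ≥ 2): satisfied.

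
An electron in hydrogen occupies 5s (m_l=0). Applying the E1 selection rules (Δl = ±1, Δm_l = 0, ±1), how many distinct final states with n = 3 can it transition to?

E1 requires Δl = ±1, so l_f ∈ {-1, 1}; with 0 ≤ l_f ≤ n_f−1 = 2, the allowed l_f values are {1}.
For l_f = 1: m_f ∈ {m_i−1, m_i, m_i+1} ∩ [−1, 1] = {-1, 0, 1} → 3 states.
Total: 3.

3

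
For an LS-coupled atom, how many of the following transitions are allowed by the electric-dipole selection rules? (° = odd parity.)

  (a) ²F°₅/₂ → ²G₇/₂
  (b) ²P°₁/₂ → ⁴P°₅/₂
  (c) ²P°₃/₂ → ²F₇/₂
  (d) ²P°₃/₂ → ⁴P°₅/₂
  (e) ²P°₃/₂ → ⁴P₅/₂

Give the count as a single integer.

(a) allowed
(b) forbidden (parity, ΔS, ΔJ fail)
(c) forbidden (ΔL, ΔJ fail)
(d) forbidden (parity, ΔS fail)
(e) forbidden (ΔS fails)
Total allowed: 1 of 5.

1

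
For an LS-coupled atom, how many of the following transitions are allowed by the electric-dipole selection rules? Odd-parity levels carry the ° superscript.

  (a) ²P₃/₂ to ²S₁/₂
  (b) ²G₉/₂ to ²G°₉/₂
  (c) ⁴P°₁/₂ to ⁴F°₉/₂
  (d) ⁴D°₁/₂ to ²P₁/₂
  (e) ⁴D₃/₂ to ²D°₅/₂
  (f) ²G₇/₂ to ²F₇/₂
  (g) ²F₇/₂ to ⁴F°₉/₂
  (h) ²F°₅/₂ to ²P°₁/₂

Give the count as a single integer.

(a) forbidden (parity fails)
(b) allowed
(c) forbidden (parity, ΔL, ΔJ fail)
(d) forbidden (ΔS fails)
(e) forbidden (ΔS fails)
(f) forbidden (parity fails)
(g) forbidden (ΔS fails)
(h) forbidden (parity, ΔL, ΔJ fail)
Total allowed: 1 of 8.

1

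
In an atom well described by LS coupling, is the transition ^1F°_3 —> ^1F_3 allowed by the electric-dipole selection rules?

Parity must change: odd → even — ok.
ΔS = 0: S: 0 → 0 — ok.
ΔL = 0, ±1 (not L=0↔0): L: 3 → 3, ΔL = +0 — ok.
ΔJ = 0, ±1 (not J=0↔0): J: 3 → 3, ΔJ = +0 — ok.
All four E1 rules are satisfied.

allowed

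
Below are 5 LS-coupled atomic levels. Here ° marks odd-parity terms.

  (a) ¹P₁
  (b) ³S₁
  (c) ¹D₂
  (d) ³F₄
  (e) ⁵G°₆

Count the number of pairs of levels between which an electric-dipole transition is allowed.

(a)–(b): forbidden (parity, ΔS).
(a)–(c): forbidden (parity).
(a)–(d): forbidden (parity, ΔS, ΔL, ΔJ).
(a)–(e): forbidden (ΔS, ΔL, ΔJ).
(b)–(c): forbidden (parity, ΔS, ΔL).
(b)–(d): forbidden (parity, ΔL, ΔJ).
(b)–(e): forbidden (ΔS, ΔL, ΔJ).
(c)–(d): forbidden (parity, ΔS, ΔJ).
(c)–(e): forbidden (ΔS, ΔL, ΔJ).
(d)–(e): forbidden (ΔS, ΔJ).
Allowed pairs: 0 of 10.

0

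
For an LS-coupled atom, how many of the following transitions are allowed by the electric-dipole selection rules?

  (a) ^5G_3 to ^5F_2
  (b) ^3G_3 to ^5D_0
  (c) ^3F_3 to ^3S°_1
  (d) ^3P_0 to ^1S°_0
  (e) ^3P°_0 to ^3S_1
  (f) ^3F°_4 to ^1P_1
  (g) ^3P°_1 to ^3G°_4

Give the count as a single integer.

1

(a) forbidden (parity fails)
(b) forbidden (parity, ΔS, ΔL, ΔJ fail)
(c) forbidden (ΔL, ΔJ fail)
(d) forbidden (ΔS, ΔJ fail)
(e) allowed
(f) forbidden (ΔS, ΔL, ΔJ fail)
(g) forbidden (parity, ΔL, ΔJ fail)
Total allowed: 1 of 7.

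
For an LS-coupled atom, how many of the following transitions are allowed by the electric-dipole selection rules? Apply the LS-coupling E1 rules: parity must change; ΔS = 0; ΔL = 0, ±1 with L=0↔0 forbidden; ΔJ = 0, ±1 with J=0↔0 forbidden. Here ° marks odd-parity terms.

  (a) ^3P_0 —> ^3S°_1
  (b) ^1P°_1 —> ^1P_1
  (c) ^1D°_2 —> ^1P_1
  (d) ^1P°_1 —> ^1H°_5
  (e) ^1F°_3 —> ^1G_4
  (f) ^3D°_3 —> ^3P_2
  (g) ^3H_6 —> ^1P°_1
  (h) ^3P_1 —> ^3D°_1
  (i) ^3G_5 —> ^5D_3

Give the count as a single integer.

(a) allowed
(b) allowed
(c) allowed
(d) forbidden (parity, ΔL, ΔJ fail)
(e) allowed
(f) allowed
(g) forbidden (ΔS, ΔL, ΔJ fail)
(h) allowed
(i) forbidden (parity, ΔS, ΔL, ΔJ fail)
Total allowed: 6 of 9.

6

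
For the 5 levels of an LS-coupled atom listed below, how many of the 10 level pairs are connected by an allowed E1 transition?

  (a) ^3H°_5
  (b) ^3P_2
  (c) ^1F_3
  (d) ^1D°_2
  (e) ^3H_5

2

(a)–(b): forbidden (ΔL, ΔJ).
(a)–(c): forbidden (ΔS, ΔL, ΔJ).
(a)–(d): forbidden (parity, ΔS, ΔL, ΔJ).
(a)–(e): allowed.
(b)–(c): forbidden (parity, ΔS, ΔL).
(b)–(d): forbidden (ΔS).
(b)–(e): forbidden (parity, ΔL, ΔJ).
(c)–(d): allowed.
(c)–(e): forbidden (parity, ΔS, ΔL, ΔJ).
(d)–(e): forbidden (ΔS, ΔL, ΔJ).
Allowed pairs: 2 of 10.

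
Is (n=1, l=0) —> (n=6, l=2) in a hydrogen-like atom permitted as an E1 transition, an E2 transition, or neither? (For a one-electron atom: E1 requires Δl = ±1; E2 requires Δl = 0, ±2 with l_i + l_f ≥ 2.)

E2

Δl = 2 − 0 = +2; l_i + l_f = 2.
E1 (Δl = ±1): not satisfied.
E2 (Δl = 0,±2, l_i+l_f ≥ 2): satisfied.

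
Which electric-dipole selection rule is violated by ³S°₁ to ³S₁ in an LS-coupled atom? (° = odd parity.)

the L=0 ↔ L=0 exclusion

Reading off the term symbols: S 1→1, L 0→0, J 1→1, parity odd→even.
ΔJ = 0, ±1 (not J=0↔0): J: 1 → 1, ΔJ = +0 — satisfied.
ΔL = 0, ±1 (not L=0↔0): L: 0 → 0, ΔL = +0 — violated.
ΔS = 0: S: 1 → 1 — satisfied.
Parity must change: odd → even — satisfied.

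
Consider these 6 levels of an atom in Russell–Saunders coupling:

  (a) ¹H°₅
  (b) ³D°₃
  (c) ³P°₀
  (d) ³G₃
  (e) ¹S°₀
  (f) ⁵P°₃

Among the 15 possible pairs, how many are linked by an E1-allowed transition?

0

(a)–(b): forbidden (parity, ΔS, ΔL, ΔJ).
(a)–(c): forbidden (parity, ΔS, ΔL, ΔJ).
(a)–(d): forbidden (ΔS, ΔJ).
(a)–(e): forbidden (parity, ΔL, ΔJ).
(a)–(f): forbidden (parity, ΔS, ΔL, ΔJ).
(b)–(c): forbidden (parity, ΔJ).
(b)–(d): forbidden (ΔL).
(b)–(e): forbidden (parity, ΔS, ΔL, ΔJ).
(b)–(f): forbidden (parity, ΔS).
(c)–(d): forbidden (ΔL, ΔJ).
(c)–(e): forbidden (parity, ΔS, ΔJ).
(c)–(f): forbidden (parity, ΔS, ΔJ).
(d)–(e): forbidden (ΔS, ΔL, ΔJ).
(d)–(f): forbidden (ΔS, ΔL).
(e)–(f): forbidden (parity, ΔS, ΔJ).
Allowed pairs: 0 of 15.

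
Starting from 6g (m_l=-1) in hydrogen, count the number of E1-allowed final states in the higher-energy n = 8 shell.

6

E1 requires Δl = ±1, so l_f ∈ {3, 5}; with 0 ≤ l_f ≤ n_f−1 = 7, the allowed l_f values are {3, 5}.
For l_f = 3: m_f ∈ {m_i−1, m_i, m_i+1} ∩ [−3, 3] = {-2, -1, 0} → 3 states.
For l_f = 5: m_f ∈ {m_i−1, m_i, m_i+1} ∩ [−5, 5] = {-2, -1, 0} → 3 states.
Total: 6.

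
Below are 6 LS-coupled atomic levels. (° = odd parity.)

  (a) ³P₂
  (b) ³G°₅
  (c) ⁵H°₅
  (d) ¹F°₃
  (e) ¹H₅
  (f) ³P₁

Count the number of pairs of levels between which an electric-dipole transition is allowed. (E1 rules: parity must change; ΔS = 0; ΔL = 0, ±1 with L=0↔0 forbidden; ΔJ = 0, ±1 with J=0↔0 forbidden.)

(a)–(b): forbidden (ΔL, ΔJ).
(a)–(c): forbidden (ΔS, ΔL, ΔJ).
(a)–(d): forbidden (ΔS, ΔL).
(a)–(e): forbidden (parity, ΔS, ΔL, ΔJ).
(a)–(f): forbidden (parity).
(b)–(c): forbidden (parity, ΔS).
(b)–(d): forbidden (parity, ΔS, ΔJ).
(b)–(e): forbidden (ΔS).
(b)–(f): forbidden (ΔL, ΔJ).
(c)–(d): forbidden (parity, ΔS, ΔL, ΔJ).
(c)–(e): forbidden (ΔS).
(c)–(f): forbidden (ΔS, ΔL, ΔJ).
(d)–(e): forbidden (ΔL, ΔJ).
(d)–(f): forbidden (ΔS, ΔL, ΔJ).
(e)–(f): forbidden (parity, ΔS, ΔL, ΔJ).
Allowed pairs: 0 of 15.

0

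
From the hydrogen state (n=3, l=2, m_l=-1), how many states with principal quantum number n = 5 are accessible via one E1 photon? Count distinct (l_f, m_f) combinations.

5

E1 requires Δl = ±1, so l_f ∈ {1, 3}; with 0 ≤ l_f ≤ n_f−1 = 4, the allowed l_f values are {1, 3}.
For l_f = 1: m_f ∈ {m_i−1, m_i, m_i+1} ∩ [−1, 1] = {-1, 0} → 2 states.
For l_f = 3: m_f ∈ {m_i−1, m_i, m_i+1} ∩ [−3, 3] = {-2, -1, 0} → 3 states.
Total: 5.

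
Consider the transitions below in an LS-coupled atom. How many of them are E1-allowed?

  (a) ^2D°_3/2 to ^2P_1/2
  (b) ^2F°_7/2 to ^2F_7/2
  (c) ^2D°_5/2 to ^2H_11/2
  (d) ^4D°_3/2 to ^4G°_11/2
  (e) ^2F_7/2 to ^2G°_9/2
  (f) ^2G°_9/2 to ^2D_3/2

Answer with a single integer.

(a) allowed
(b) allowed
(c) forbidden (ΔL, ΔJ fail)
(d) forbidden (parity, ΔL, ΔJ fail)
(e) allowed
(f) forbidden (ΔL, ΔJ fail)
Total allowed: 3 of 6.

3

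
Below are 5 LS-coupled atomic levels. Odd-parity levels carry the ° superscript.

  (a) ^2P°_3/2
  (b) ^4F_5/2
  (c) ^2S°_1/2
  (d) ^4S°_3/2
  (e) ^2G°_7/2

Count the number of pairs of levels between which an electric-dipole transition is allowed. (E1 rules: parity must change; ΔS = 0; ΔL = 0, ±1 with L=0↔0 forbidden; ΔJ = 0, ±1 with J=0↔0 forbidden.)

0

(a)–(b): forbidden (ΔS, ΔL).
(a)–(c): forbidden (parity).
(a)–(d): forbidden (parity, ΔS).
(a)–(e): forbidden (parity, ΔL, ΔJ).
(b)–(c): forbidden (ΔS, ΔL, ΔJ).
(b)–(d): forbidden (ΔL).
(b)–(e): forbidden (ΔS).
(c)–(d): forbidden (parity, ΔS, ΔL).
(c)–(e): forbidden (parity, ΔL, ΔJ).
(d)–(e): forbidden (parity, ΔS, ΔL, ΔJ).
Allowed pairs: 0 of 10.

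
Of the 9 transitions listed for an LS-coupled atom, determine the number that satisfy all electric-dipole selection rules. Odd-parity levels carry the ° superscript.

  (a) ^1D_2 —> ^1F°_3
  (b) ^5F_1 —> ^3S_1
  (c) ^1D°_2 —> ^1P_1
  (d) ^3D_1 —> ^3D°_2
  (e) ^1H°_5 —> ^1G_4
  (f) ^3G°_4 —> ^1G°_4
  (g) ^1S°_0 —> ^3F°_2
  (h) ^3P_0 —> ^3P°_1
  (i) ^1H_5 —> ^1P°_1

(a) allowed
(b) forbidden (parity, ΔS, ΔL fail)
(c) allowed
(d) allowed
(e) allowed
(f) forbidden (parity, ΔS fail)
(g) forbidden (parity, ΔS, ΔL, ΔJ fail)
(h) allowed
(i) forbidden (ΔL, ΔJ fail)
Total allowed: 5 of 9.

5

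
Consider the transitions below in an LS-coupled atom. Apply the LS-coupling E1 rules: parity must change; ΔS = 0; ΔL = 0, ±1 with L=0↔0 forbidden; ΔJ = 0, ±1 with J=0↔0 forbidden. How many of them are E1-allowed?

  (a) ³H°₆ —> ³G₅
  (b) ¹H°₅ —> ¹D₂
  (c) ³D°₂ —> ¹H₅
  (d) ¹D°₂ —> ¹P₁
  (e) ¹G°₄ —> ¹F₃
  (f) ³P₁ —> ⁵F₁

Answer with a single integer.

3

(a) allowed
(b) forbidden (ΔL, ΔJ fail)
(c) forbidden (ΔS, ΔL, ΔJ fail)
(d) allowed
(e) allowed
(f) forbidden (parity, ΔS, ΔL fail)
Total allowed: 3 of 6.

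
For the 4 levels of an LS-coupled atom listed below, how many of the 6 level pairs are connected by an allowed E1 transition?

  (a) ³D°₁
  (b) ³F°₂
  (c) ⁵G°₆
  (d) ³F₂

2

(a)–(b): forbidden (parity).
(a)–(c): forbidden (parity, ΔS, ΔL, ΔJ).
(a)–(d): allowed.
(b)–(c): forbidden (parity, ΔS, ΔJ).
(b)–(d): allowed.
(c)–(d): forbidden (ΔS, ΔJ).
Allowed pairs: 2 of 6.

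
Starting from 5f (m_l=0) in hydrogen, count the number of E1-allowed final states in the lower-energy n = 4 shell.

E1 requires Δl = ±1, so l_f ∈ {2, 4}; with 0 ≤ l_f ≤ n_f−1 = 3, the allowed l_f values are {2}.
For l_f = 2: m_f ∈ {m_i−1, m_i, m_i+1} ∩ [−2, 2] = {-1, 0, 1} → 3 states.
Total: 3.

3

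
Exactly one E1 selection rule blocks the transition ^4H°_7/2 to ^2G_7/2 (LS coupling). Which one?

Initial level: S=3/2, L=5, J=7/2, parity odd. Final level: S=1/2, L=4, J=7/2, parity even.
Parity must change: odd → even — ✓.
ΔS = 0: S: 3/2 → 1/2 — ✗.
ΔL = 0, ±1 (not L=0↔0): L: 5 → 4, ΔL = -1 — ✓.
ΔJ = 0, ±1 (not J=0↔0): J: 7/2 → 7/2, ΔJ = +0 — ✓.

the ΔS = 0 rule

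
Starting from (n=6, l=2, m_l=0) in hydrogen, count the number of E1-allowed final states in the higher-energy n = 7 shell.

E1 requires Δl = ±1, so l_f ∈ {1, 3}; with 0 ≤ l_f ≤ n_f−1 = 6, the allowed l_f values are {1, 3}.
For l_f = 1: m_f ∈ {m_i−1, m_i, m_i+1} ∩ [−1, 1] = {-1, 0, 1} → 3 states.
For l_f = 3: m_f ∈ {m_i−1, m_i, m_i+1} ∩ [−3, 3] = {-1, 0, 1} → 3 states.
Total: 6.

6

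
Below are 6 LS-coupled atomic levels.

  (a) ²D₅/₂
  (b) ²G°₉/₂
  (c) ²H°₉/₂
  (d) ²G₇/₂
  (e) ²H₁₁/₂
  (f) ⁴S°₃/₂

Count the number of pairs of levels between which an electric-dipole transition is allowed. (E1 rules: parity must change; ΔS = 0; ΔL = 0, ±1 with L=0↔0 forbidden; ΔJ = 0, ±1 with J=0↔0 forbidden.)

(a)–(b): forbidden (ΔL, ΔJ).
(a)–(c): forbidden (ΔL, ΔJ).
(a)–(d): forbidden (parity, ΔL).
(a)–(e): forbidden (parity, ΔL, ΔJ).
(a)–(f): forbidden (ΔS, ΔL).
(b)–(c): forbidden (parity).
(b)–(d): allowed.
(b)–(e): allowed.
(b)–(f): forbidden (parity, ΔS, ΔL, ΔJ).
(c)–(d): allowed.
(c)–(e): allowed.
(c)–(f): forbidden (parity, ΔS, ΔL, ΔJ).
(d)–(e): forbidden (parity, ΔJ).
(d)–(f): forbidden (ΔS, ΔL, ΔJ).
(e)–(f): forbidden (ΔS, ΔL, ΔJ).
Allowed pairs: 4 of 15.

4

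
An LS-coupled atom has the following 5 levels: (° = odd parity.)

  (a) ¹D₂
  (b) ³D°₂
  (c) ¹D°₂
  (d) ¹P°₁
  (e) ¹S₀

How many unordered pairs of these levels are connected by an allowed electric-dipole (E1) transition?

3

(a)–(b): forbidden (ΔS).
(a)–(c): allowed.
(a)–(d): allowed.
(a)–(e): forbidden (parity, ΔL, ΔJ).
(b)–(c): forbidden (parity, ΔS).
(b)–(d): forbidden (parity, ΔS).
(b)–(e): forbidden (ΔS, ΔL, ΔJ).
(c)–(d): forbidden (parity).
(c)–(e): forbidden (ΔL, ΔJ).
(d)–(e): allowed.
Allowed pairs: 3 of 10.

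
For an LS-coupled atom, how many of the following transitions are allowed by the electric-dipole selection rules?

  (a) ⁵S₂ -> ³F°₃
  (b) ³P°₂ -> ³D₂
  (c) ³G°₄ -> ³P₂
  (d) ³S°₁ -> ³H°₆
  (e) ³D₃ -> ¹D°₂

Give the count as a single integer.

(a) forbidden (ΔS, ΔL fail)
(b) allowed
(c) forbidden (ΔL, ΔJ fail)
(d) forbidden (parity, ΔL, ΔJ fail)
(e) forbidden (ΔS fails)
Total allowed: 1 of 5.

1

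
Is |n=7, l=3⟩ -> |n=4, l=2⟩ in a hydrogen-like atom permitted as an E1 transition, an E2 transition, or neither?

Δl = 2 − 3 = -1; l_i + l_f = 5.
E1 (Δl = ±1): satisfied.
E2 (Δl = 0,±2, l_i+l_f ≥ 2): not satisfied.

E1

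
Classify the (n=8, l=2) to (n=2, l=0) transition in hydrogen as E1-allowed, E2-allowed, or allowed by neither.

Δl = 0 − 2 = -2; l_i + l_f = 2.
E1 (Δl = ±1): not satisfied.
E2 (Δl = 0,±2, l_i+l_f ≥ 2): satisfied.

E2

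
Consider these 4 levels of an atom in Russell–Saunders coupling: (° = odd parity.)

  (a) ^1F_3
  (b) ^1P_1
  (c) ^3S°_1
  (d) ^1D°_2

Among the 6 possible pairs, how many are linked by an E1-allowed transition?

2

(a)–(b): forbidden (parity, ΔL, ΔJ).
(a)–(c): forbidden (ΔS, ΔL, ΔJ).
(a)–(d): allowed.
(b)–(c): forbidden (ΔS).
(b)–(d): allowed.
(c)–(d): forbidden (parity, ΔS, ΔL).
Allowed pairs: 2 of 6.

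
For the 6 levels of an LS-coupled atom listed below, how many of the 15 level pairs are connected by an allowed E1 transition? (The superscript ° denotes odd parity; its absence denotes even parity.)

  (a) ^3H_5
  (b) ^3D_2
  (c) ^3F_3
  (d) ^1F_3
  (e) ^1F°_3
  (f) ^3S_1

1

(a)–(b): forbidden (parity, ΔL, ΔJ).
(a)–(c): forbidden (parity, ΔL, ΔJ).
(a)–(d): forbidden (parity, ΔS, ΔL, ΔJ).
(a)–(e): forbidden (ΔS, ΔL, ΔJ).
(a)–(f): forbidden (parity, ΔL, ΔJ).
(b)–(c): forbidden (parity).
(b)–(d): forbidden (parity, ΔS).
(b)–(e): forbidden (ΔS).
(b)–(f): forbidden (parity, ΔL).
(c)–(d): forbidden (parity, ΔS).
(c)–(e): forbidden (ΔS).
(c)–(f): forbidden (parity, ΔL, ΔJ).
(d)–(e): allowed.
(d)–(f): forbidden (parity, ΔS, ΔL, ΔJ).
(e)–(f): forbidden (ΔS, ΔL, ΔJ).
Allowed pairs: 1 of 15.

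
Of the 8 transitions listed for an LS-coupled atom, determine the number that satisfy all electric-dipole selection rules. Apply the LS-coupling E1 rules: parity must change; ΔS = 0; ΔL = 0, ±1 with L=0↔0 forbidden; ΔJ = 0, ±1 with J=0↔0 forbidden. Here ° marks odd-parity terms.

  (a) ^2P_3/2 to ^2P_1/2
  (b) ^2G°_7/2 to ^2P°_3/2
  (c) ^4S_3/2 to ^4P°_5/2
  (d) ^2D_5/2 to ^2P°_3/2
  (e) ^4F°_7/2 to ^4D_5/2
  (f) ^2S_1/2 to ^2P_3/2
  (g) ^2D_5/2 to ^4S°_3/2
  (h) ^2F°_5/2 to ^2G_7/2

(a) forbidden (parity fails)
(b) forbidden (parity, ΔL, ΔJ fail)
(c) allowed
(d) allowed
(e) allowed
(f) forbidden (parity fails)
(g) forbidden (ΔS, ΔL fail)
(h) allowed
Total allowed: 4 of 8.

4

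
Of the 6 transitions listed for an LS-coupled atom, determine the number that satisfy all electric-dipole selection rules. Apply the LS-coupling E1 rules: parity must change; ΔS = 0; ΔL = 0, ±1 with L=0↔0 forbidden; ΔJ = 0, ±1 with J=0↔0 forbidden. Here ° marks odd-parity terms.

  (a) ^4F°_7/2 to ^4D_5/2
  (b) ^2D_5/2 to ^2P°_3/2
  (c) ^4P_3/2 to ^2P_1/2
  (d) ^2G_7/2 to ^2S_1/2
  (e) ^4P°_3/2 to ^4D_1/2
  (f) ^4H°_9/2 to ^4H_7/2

(a) allowed
(b) allowed
(c) forbidden (parity, ΔS fail)
(d) forbidden (parity, ΔL, ΔJ fail)
(e) allowed
(f) allowed
Total allowed: 4 of 6.

4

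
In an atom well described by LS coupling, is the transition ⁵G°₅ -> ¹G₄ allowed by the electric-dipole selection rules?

forbidden

Parity must change: odd → even — satisfied.
ΔS = 0: S: 2 → 0 — violated.
ΔL = 0, ±1 (not L=0↔0): L: 4 → 4, ΔL = +0 — satisfied.
ΔJ = 0, ±1 (not J=0↔0): J: 5 → 4, ΔJ = -1 — satisfied.
Rule(s) violated: ΔS.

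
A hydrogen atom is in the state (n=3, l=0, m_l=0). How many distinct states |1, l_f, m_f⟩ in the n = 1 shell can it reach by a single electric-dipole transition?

E1 requires l_f ∈ {-1, 1}, but neither lies in [0, 0], so no final state is reachable.
Total: 0.

0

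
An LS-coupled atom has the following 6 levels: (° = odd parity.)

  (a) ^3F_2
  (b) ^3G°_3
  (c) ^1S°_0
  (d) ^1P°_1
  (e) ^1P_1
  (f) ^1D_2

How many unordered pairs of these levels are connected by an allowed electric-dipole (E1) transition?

4

(a)–(b): allowed.
(a)–(c): forbidden (ΔS, ΔL, ΔJ).
(a)–(d): forbidden (ΔS, ΔL).
(a)–(e): forbidden (parity, ΔS, ΔL).
(a)–(f): forbidden (parity, ΔS).
(b)–(c): forbidden (parity, ΔS, ΔL, ΔJ).
(b)–(d): forbidden (parity, ΔS, ΔL, ΔJ).
(b)–(e): forbidden (ΔS, ΔL, ΔJ).
(b)–(f): forbidden (ΔS, ΔL).
(c)–(d): forbidden (parity).
(c)–(e): allowed.
(c)–(f): forbidden (ΔL, ΔJ).
(d)–(e): allowed.
(d)–(f): allowed.
(e)–(f): forbidden (parity).
Allowed pairs: 4 of 15.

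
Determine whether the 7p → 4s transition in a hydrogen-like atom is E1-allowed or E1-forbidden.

allowed

l: 1 → 0 (Δl = -1). Δl = ±1 satisfied.
All E1 selection rules are satisfied.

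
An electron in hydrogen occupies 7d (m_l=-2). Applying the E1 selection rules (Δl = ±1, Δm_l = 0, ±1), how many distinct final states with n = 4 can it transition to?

E1 requires Δl = ±1, so l_f ∈ {1, 3}; with 0 ≤ l_f ≤ n_f−1 = 3, the allowed l_f values are {1, 3}.
For l_f = 1: m_f ∈ {m_i−1, m_i, m_i+1} ∩ [−1, 1] = {-1} → 1 state.
For l_f = 3: m_f ∈ {m_i−1, m_i, m_i+1} ∩ [−3, 3] = {-3, -2, -1} → 3 states.
Total: 4.

4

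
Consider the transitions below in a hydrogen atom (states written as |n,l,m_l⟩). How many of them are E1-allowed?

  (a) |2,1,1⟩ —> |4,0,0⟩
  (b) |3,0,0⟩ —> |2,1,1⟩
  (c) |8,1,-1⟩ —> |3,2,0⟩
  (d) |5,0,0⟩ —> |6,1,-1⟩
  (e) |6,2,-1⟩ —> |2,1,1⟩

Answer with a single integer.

(a) allowed
(b) allowed
(c) allowed
(d) allowed
(e) forbidden — Δm_l = +2 (E1 requires Δm_l = 0, ±1)
Total allowed: 4 of 5.

4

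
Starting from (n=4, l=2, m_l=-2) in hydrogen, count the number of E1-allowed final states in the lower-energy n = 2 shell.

E1 requires Δl = ±1, so l_f ∈ {1, 3}; with 0 ≤ l_f ≤ n_f−1 = 1, the allowed l_f values are {1}.
For l_f = 1: m_f ∈ {m_i−1, m_i, m_i+1} ∩ [−1, 1] = {-1} → 1 state.
Total: 1.

1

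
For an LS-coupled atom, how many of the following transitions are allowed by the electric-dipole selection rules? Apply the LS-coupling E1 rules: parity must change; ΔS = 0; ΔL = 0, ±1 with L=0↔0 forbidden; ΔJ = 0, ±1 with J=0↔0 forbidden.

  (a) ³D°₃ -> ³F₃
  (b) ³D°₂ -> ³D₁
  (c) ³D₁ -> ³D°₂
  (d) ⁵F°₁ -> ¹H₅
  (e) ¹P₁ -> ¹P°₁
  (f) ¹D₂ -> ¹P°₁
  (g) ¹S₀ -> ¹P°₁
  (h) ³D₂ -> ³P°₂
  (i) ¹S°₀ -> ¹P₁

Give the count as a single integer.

8

(a) allowed
(b) allowed
(c) allowed
(d) forbidden (ΔS, ΔL, ΔJ fail)
(e) allowed
(f) allowed
(g) allowed
(h) allowed
(i) allowed
Total allowed: 8 of 9.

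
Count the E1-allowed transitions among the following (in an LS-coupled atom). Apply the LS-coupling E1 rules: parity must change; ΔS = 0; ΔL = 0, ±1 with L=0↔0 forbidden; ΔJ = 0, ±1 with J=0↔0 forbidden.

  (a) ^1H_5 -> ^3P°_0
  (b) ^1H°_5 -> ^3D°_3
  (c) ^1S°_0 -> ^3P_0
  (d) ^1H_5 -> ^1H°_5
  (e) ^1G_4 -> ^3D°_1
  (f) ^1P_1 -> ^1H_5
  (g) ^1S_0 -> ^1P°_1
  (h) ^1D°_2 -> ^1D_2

(a) forbidden (ΔS, ΔL, ΔJ fail)
(b) forbidden (parity, ΔS, ΔL, ΔJ fail)
(c) forbidden (ΔS, ΔJ fail)
(d) allowed
(e) forbidden (ΔS, ΔL, ΔJ fail)
(f) forbidden (parity, ΔL, ΔJ fail)
(g) allowed
(h) allowed
Total allowed: 3 of 8.

3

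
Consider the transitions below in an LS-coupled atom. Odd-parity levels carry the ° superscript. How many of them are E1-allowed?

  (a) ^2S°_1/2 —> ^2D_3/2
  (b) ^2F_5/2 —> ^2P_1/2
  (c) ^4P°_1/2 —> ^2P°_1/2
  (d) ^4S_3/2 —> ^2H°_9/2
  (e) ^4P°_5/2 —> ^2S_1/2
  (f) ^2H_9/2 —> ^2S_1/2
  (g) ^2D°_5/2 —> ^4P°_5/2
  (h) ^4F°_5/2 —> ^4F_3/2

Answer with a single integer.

(a) forbidden (ΔL fails)
(b) forbidden (parity, ΔL, ΔJ fail)
(c) forbidden (parity, ΔS fail)
(d) forbidden (ΔS, ΔL, ΔJ fail)
(e) forbidden (ΔS, ΔJ fail)
(f) forbidden (parity, ΔL, ΔJ fail)
(g) forbidden (parity, ΔS fail)
(h) allowed
Total allowed: 1 of 8.

1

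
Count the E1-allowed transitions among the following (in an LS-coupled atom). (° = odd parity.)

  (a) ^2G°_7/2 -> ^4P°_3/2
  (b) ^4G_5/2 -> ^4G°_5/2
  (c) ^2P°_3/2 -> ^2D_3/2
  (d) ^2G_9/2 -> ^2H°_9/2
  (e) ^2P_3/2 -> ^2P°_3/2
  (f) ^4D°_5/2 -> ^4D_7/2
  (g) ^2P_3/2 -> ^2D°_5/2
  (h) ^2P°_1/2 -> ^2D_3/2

(a) forbidden (parity, ΔS, ΔL, ΔJ fail)
(b) allowed
(c) allowed
(d) allowed
(e) allowed
(f) allowed
(g) allowed
(h) allowed
Total allowed: 7 of 8.

7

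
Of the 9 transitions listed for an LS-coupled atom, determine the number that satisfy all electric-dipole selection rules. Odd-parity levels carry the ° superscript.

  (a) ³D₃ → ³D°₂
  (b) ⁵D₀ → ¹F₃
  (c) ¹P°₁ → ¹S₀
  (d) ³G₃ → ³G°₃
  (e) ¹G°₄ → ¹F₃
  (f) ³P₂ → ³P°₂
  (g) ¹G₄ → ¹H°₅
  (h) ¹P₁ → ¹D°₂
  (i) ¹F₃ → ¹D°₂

8

(a) allowed
(b) forbidden (parity, ΔS, ΔJ fail)
(c) allowed
(d) allowed
(e) allowed
(f) allowed
(g) allowed
(h) allowed
(i) allowed
Total allowed: 8 of 9.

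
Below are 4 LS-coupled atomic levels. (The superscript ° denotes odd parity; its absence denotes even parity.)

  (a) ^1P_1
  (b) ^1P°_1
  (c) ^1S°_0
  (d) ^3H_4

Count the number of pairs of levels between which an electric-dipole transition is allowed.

(a)–(b): allowed.
(a)–(c): allowed.
(a)–(d): forbidden (parity, ΔS, ΔL, ΔJ).
(b)–(c): forbidden (parity).
(b)–(d): forbidden (ΔS, ΔL, ΔJ).
(c)–(d): forbidden (ΔS, ΔL, ΔJ).
Allowed pairs: 2 of 6.

2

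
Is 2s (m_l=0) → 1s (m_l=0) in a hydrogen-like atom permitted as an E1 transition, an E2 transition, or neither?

neither

Δl = 0 − 0 = +0; l_i + l_f = 0.
Δm_l = +0.
E1 (Δl = ±1, |Δm_l| ≤ 1): not satisfied.
E2 (Δl = 0,±2, l_i+l_f ≥ 2, |Δm_l| ≤ 2): not satisfied.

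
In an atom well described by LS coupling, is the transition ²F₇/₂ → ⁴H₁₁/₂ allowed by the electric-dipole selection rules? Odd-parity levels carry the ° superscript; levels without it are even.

Parity must change: even → even — fails.
ΔS = 0: S: 1/2 → 3/2 — fails.
ΔL = 0, ±1 (not L=0↔0): L: 3 → 5, ΔL = +2 — fails.
ΔJ = 0, ±1 (not J=0↔0): J: 7/2 → 11/2, ΔJ = +2 — fails.
Rule(s) violated: parity, ΔS, ΔL, ΔJ.

forbidden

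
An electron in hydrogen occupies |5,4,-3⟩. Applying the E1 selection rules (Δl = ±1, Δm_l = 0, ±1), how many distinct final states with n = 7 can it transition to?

5

E1 requires Δl = ±1, so l_f ∈ {3, 5}; with 0 ≤ l_f ≤ n_f−1 = 6, the allowed l_f values are {3, 5}.
For l_f = 3: m_f ∈ {m_i−1, m_i, m_i+1} ∩ [−3, 3] = {-3, -2} → 2 states.
For l_f = 5: m_f ∈ {m_i−1, m_i, m_i+1} ∩ [−5, 5] = {-4, -3, -2} → 3 states.
Total: 5.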